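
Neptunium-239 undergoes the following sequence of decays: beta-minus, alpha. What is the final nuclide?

U-235

Start: (A, Z) = (239, 93).
After β⁻: (239, 94).
After α: (235, 92).
Z = 92 is uranium.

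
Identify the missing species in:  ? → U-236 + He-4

Pu-240

Conserve mass number: A = 236 + 4, so A = 240.
Conserve atomic number: Z = 92 + 2, so Z = 94.
Z = 94 is plutonium, so the species is Pu-240.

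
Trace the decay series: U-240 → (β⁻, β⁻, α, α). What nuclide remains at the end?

Th-232

Start: (A, Z) = (240, 92).
After β⁻: (240, 93).
After β⁻: (240, 94).
After α: (236, 92).
After α: (232, 90).
Z = 90 is thorium.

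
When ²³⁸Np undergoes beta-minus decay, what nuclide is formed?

Pu-238

Beta-minus decay: mass number changes by +0, atomic number by +1.
A: 238 = 238; Z: 93 + 1 = 94.
Z = 94 is plutonium, so the daughter is ²³⁸Pu.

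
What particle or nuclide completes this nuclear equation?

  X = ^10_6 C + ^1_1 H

N-11

Conserve mass number: A = 10 + 1, so A = 11.
Conserve atomic number: Z = 6 + 1, so Z = 7.
Z = 7 is nitrogen, so the species is ^11_7 N.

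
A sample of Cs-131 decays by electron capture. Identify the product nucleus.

Xe-131

Electron capture: mass number changes by +0, atomic number by -1.
A: 131 = 131; Z: 55 − 1 = 54.
Z = 54 is xenon, so the daughter is Xe-131.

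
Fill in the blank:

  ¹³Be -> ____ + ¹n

Be-12

Conserve mass number: 13 = A + 1, so A = 12.
Conserve atomic number: 4 = Z + 0, so Z = 4.
Z = 4 is beryllium, so the species is ¹²Be.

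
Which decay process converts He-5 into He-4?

ΔA = 4 − 5 = -1; ΔZ = 2 − 2 = +0.
A drops by 1 with Z unchanged — a neutron was emitted.

neutron emission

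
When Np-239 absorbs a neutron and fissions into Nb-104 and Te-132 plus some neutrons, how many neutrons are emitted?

Conserve mass number: 240 = 104 + 132 + k, so k = 240 − 236 = 4.
Check atomic number: 93 = 41 + 52 + 0 = 93. ✓

4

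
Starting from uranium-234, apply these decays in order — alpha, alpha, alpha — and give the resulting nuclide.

Start: (A, Z) = (234, 92).
After α: (230, 90).
After α: (226, 88).
After α: (222, 86).
Z = 86 is radon.

Rn-222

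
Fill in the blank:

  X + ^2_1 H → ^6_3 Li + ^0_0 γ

Conserve mass number: A + 2 = 6 + 0, so A = 4.
Conserve atomic number: Z + 1 = 3 + 0, so Z = 2.
A = 4 and Z = 2 is ^4_2 He — an alpha particle.

alpha particle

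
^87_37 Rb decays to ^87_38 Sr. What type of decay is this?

ΔA = 87 − 87 = 0; ΔZ = 38 − 37 = +1.
A is unchanged and Z rises by 1 — a neutron has become a proton (β⁻ decay).

beta-minus decay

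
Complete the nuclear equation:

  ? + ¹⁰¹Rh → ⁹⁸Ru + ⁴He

proton

Conserve mass number: A + 101 = 98 + 4, so A = 1.
Conserve atomic number: Z + 45 = 44 + 2, so Z = 1.
A = 1 and Z = 1 is ¹H — a proton.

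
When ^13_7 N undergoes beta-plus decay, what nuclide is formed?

C-13

Beta-plus decay: mass number changes by +0, atomic number by -1.
A: 13 = 13; Z: 7 − 1 = 6.
Z = 6 is carbon, so the daughter is ^13_6 C.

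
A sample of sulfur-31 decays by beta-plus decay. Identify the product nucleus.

P-31

Beta-plus decay: mass number changes by +0, atomic number by -1.
A: 31 = 31; Z: 16 − 1 = 15.
Z = 15 is phosphorus, so the daughter is phosphorus-31.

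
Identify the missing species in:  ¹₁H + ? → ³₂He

deuteron

Conserve mass number: 1 + A = 3, so A = 2.
Conserve atomic number: 1 + Z = 2, so Z = 1.
A = 2 and Z = 1 is ²₁H — a deuteron.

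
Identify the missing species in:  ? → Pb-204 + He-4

Conserve mass number: A = 204 + 4, so A = 208.
Conserve atomic number: Z = 82 + 2, so Z = 84.
Z = 84 is polonium, so the species is Po-208.

Po-208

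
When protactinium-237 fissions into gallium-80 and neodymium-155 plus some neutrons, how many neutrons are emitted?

Conserve mass number: 237 = 80 + 155 + k, so k = 237 − 235 = 2.
Check atomic number: 91 = 31 + 60 + 0 = 91. ✓

2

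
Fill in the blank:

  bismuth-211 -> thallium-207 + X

alpha particle

Conserve mass number: 211 = 207 + A, so A = 4.
Conserve atomic number: 83 = 81 + Z, so Z = 2.
A = 4 and Z = 2 is helium-4 — an alpha particle.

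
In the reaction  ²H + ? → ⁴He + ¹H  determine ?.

He-3

Conserve mass number: 2 + A = 4 + 1, so A = 3.
Conserve atomic number: 1 + Z = 2 + 1, so Z = 2.
Z = 2 is helium, so the species is ³He.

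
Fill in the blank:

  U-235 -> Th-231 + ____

Conserve mass number: 235 = 231 + A, so A = 4.
Conserve atomic number: 92 = 90 + Z, so Z = 2.
A = 4 and Z = 2 is He-4 — an alpha particle.

alpha particle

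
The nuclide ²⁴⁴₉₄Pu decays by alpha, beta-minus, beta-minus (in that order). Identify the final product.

Start: (A, Z) = (244, 94).
After α: (240, 92).
After β⁻: (240, 93).
After β⁻: (240, 94).
Z = 94 is plutonium.

Pu-240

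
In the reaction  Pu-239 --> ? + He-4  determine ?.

U-235

Conserve mass number: 239 = A + 4, so A = 235.
Conserve atomic number: 94 = Z + 2, so Z = 92.
Z = 92 is uranium, so the species is U-235.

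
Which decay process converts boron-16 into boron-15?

ΔA = 15 − 16 = -1; ΔZ = 5 − 5 = +0.
A drops by 1 with Z unchanged — a neutron was emitted.

neutron emission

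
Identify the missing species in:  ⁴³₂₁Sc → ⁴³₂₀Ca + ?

Conserve mass number: 43 = 43 + A, so A = 0.
Conserve atomic number: 21 = 20 + Z, so Z = 1.
A = 0 and Z = 1 is ⁰₁e — a positron.

positron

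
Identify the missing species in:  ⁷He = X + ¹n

He-6

Conserve mass number: 7 = A + 1, so A = 6.
Conserve atomic number: 2 = Z + 0, so Z = 2.
Z = 2 is helium, so the species is ⁶He.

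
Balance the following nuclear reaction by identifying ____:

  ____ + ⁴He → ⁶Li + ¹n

triton

Conserve mass number: A + 4 = 6 + 1, so A = 3.
Conserve atomic number: Z + 2 = 3 + 0, so Z = 1.
A = 3 and Z = 1 is ³H — a triton.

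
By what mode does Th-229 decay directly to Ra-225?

ΔA = 225 − 229 = -4; ΔZ = 88 − 90 = -2.
A drops by 4 and Z drops by 2 — the signature of alpha emission.

alpha decay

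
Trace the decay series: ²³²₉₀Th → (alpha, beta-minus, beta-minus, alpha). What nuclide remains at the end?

Ra-224

Start: (A, Z) = (232, 90).
After α: (228, 88).
After β⁻: (228, 89).
After β⁻: (228, 90).
After α: (224, 88).
Z = 88 is radium.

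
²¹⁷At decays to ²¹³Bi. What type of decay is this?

alpha decay

ΔA = 213 − 217 = -4; ΔZ = 83 − 85 = -2.
A drops by 4 and Z drops by 2 — the signature of alpha emission.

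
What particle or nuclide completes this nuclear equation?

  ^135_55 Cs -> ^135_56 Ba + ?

Conserve mass number: 135 = 135 + A, so A = 0.
Conserve atomic number: 55 = 56 + Z, so Z = -1.
A = 0 and Z = -1 is ^0_-1 e — a beta-minus particle.

beta-minus particle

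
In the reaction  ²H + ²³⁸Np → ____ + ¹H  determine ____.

Conserve mass number: 2 + 238 = A + 1, so A = 239.
Conserve atomic number: 1 + 93 = Z + 1, so Z = 93.
Z = 93 is neptunium, so the species is ²³⁹Np.

Np-239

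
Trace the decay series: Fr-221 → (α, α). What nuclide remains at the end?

Start: (A, Z) = (221, 87).
After α: (217, 85).
After α: (213, 83).
Z = 83 is bismuth.

Bi-213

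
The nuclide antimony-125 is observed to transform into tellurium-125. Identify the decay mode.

ΔA = 125 − 125 = 0; ΔZ = 52 − 51 = +1.
A is unchanged and Z rises by 1 — a neutron has become a proton (β⁻ decay).

beta-minus decay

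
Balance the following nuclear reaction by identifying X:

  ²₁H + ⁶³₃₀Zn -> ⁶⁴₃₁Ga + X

Conserve mass number: 2 + 63 = 64 + A, so A = 1.
Conserve atomic number: 1 + 30 = 31 + Z, so Z = 0.
A = 1 and Z = 0 is ¹₀n — a neutron.

neutron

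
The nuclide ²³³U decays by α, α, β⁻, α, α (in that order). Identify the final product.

Start: (A, Z) = (233, 92).
After α: (229, 90).
After α: (225, 88).
After β⁻: (225, 89).
After α: (221, 87).
After α: (217, 85).
Z = 85 is astatine.

At-217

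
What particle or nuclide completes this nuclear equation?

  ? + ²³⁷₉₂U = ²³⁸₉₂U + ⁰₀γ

Conserve mass number: A + 237 = 238 + 0, so A = 1.
Conserve atomic number: Z + 92 = 92 + 0, so Z = 0.
A = 1 and Z = 0 is ¹₀n — a neutron.

neutron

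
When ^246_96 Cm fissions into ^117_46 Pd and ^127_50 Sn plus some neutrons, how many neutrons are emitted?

2

Conserve mass number: 246 = 117 + 127 + k, so k = 246 − 244 = 2.
Check atomic number: 96 = 46 + 50 + 0 = 96. ✓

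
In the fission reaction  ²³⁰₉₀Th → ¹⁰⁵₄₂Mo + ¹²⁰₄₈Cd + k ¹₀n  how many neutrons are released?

5

Conserve mass number: 230 = 105 + 120 + k, so k = 230 − 225 = 5.
Check atomic number: 90 = 42 + 48 + 0 = 90. ✓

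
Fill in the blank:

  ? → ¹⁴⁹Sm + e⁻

Pm-149

Conserve mass number: A = 149 + 0, so A = 149.
Conserve atomic number: Z = 62 − 1, so Z = 61.
Z = 61 is promethium, so the species is ¹⁴⁹Pm.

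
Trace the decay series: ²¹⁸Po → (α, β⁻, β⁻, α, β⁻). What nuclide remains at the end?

Start: (A, Z) = (218, 84).
After α: (214, 82).
After β⁻: (214, 83).
After β⁻: (214, 84).
After α: (210, 82).
After β⁻: (210, 83).
Z = 83 is bismuth.

Bi-210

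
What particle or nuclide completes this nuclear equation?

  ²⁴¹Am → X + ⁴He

Np-237

Conserve mass number: 241 = A + 4, so A = 237.
Conserve atomic number: 95 = Z + 2, so Z = 93.
Z = 93 is neptunium, so the species is ²³⁷Np.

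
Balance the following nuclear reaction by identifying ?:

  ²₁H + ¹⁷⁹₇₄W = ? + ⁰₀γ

Re-181

Conserve mass number: 2 + 179 = A + 0, so A = 181.
Conserve atomic number: 1 + 74 = Z + 0, so Z = 75.
Z = 75 is rhenium, so the species is ¹⁸¹₇₅Re.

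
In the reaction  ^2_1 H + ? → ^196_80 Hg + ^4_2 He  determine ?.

Conserve mass number: 2 + A = 196 + 4, so A = 198.
Conserve atomic number: 1 + Z = 80 + 2, so Z = 81.
Z = 81 is thallium, so the species is ^198_81 Tl.

Tl-198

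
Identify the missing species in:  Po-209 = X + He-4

Conserve mass number: 209 = A + 4, so A = 205.
Conserve atomic number: 84 = Z + 2, so Z = 82.
Z = 82 is lead, so the species is Pb-205.

Pb-205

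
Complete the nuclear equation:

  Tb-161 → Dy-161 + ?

Conserve mass number: 161 = 161 + A, so A = 0.
Conserve atomic number: 65 = 66 + Z, so Z = -1.
A = 0 and Z = -1 is e⁻ — a beta-minus particle.

beta-minus particle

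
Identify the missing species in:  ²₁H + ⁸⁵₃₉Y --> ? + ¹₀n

Conserve mass number: 2 + 85 = A + 1, so A = 86.
Conserve atomic number: 1 + 39 = Z + 0, so Z = 40.
Z = 40 is zirconium, so the species is ⁸⁶₄₀Zr.

Zr-86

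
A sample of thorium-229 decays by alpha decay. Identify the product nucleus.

Alpha decay: mass number changes by -4, atomic number by -2.
A: 229 − 4 = 225; Z: 90 − 2 = 88.
Z = 88 is radium, so the daughter is radium-225.

Ra-225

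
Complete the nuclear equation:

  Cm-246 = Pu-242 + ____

Conserve mass number: 246 = 242 + A, so A = 4.
Conserve atomic number: 96 = 94 + Z, so Z = 2.
A = 4 and Z = 2 is He-4 — an alpha particle.

alpha particle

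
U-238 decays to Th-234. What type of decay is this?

alpha decay

ΔA = 234 − 238 = -4; ΔZ = 90 − 92 = -2.
A drops by 4 and Z drops by 2 — the signature of alpha emission.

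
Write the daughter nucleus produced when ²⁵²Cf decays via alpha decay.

Alpha decay: mass number changes by -4, atomic number by -2.
A: 252 − 4 = 248; Z: 98 − 2 = 96.
Z = 96 is curium, so the daughter is ²⁴⁸Cm.

Cm-248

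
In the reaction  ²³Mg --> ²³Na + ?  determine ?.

Conserve mass number: 23 = 23 + A, so A = 0.
Conserve atomic number: 12 = 11 + Z, so Z = 1.
A = 0 and Z = 1 is e⁺ — a positron.

positron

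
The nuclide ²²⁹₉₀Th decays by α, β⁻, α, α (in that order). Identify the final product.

Start: (A, Z) = (229, 90).
After α: (225, 88).
After β⁻: (225, 89).
After α: (221, 87).
After α: (217, 85).
Z = 85 is astatine.

At-217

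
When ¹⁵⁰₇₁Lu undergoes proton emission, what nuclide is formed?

Yb-149

Proton emission: mass number changes by -1, atomic number by -1.
A: 150 − 1 = 149; Z: 71 − 1 = 70.
Z = 70 is ytterbium, so the daughter is ¹⁴⁹₇₀Yb.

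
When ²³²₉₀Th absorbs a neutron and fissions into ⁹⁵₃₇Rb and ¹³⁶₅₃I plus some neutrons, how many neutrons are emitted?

Conserve mass number: 233 = 95 + 136 + k, so k = 233 − 231 = 2.
Check atomic number: 90 = 37 + 53 + 0 = 90. ✓

2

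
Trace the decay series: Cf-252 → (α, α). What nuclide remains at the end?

Start: (A, Z) = (252, 98).
After α: (248, 96).
After α: (244, 94).
Z = 94 is plutonium.

Pu-244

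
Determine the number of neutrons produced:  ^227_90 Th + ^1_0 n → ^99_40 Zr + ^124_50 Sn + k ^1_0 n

Conserve mass number: 228 = 99 + 124 + k, so k = 228 − 223 = 5.
Check atomic number: 90 = 40 + 50 + 0 = 90. ✓

5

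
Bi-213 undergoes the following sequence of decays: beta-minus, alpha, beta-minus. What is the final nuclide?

Start: (A, Z) = (213, 83).
After β⁻: (213, 84).
After α: (209, 82).
After β⁻: (209, 83).
Z = 83 is bismuth.

Bi-209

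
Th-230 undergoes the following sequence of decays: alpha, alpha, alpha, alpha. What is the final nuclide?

Start: (A, Z) = (230, 90).
After α: (226, 88).
After α: (222, 86).
After α: (218, 84).
After α: (214, 82).
Z = 82 is lead.

Pb-214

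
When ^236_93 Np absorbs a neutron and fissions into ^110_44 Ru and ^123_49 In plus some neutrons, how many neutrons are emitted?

Conserve mass number: 237 = 110 + 123 + k, so k = 237 − 233 = 4.
Check atomic number: 93 = 44 + 49 + 0 = 93. ✓

4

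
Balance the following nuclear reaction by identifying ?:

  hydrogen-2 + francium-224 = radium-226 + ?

gamma ray

Conserve mass number: 2 + 224 = 226 + A, so A = 0.
Conserve atomic number: 1 + 87 = 88 + Z, so Z = 0.
A = 0 and Z = 0 is γ — a gamma ray.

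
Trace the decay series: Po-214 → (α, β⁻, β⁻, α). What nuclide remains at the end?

Start: (A, Z) = (214, 84).
After α: (210, 82).
After β⁻: (210, 83).
After β⁻: (210, 84).
After α: (206, 82).
Z = 82 is lead.

Pb-206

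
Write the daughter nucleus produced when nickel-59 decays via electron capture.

Co-59

Electron capture: mass number changes by +0, atomic number by -1.
A: 59 = 59; Z: 28 − 1 = 27.
Z = 27 is cobalt, so the daughter is cobalt-59.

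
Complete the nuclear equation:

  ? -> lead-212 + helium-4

Po-216

Conserve mass number: A = 212 + 4, so A = 216.
Conserve atomic number: Z = 82 + 2, so Z = 84.
Z = 84 is polonium, so the species is polonium-216.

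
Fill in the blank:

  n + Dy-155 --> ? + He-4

Conserve mass number: 1 + 155 = A + 4, so A = 152.
Conserve atomic number: 0 + 66 = Z + 2, so Z = 64.
Z = 64 is gadolinium, so the species is Gd-152.

Gd-152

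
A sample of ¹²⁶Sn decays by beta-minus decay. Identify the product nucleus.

Beta-minus decay: mass number changes by +0, atomic number by +1.
A: 126 = 126; Z: 50 + 1 = 51.
Z = 51 is antimony, so the daughter is ¹²⁶Sb.

Sb-126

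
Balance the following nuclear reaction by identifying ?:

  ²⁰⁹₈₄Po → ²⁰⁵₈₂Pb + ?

alpha particle

Conserve mass number: 209 = 205 + A, so A = 4.
Conserve atomic number: 84 = 82 + Z, so Z = 2.
A = 4 and Z = 2 is ⁴₂He — an alpha particle.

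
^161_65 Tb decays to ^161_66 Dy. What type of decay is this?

beta-minus decay

ΔA = 161 − 161 = 0; ΔZ = 66 − 65 = +1.
A is unchanged and Z rises by 1 — a neutron has become a proton (β⁻ decay).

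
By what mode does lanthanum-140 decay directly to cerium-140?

ΔA = 140 − 140 = 0; ΔZ = 58 − 57 = +1.
A is unchanged and Z rises by 1 — a neutron has become a proton (β⁻ decay).

beta-minus decay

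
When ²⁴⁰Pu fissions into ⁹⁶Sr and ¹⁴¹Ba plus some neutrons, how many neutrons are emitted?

3

Conserve mass number: 240 = 96 + 141 + k, so k = 240 − 237 = 3.
Check atomic number: 94 = 38 + 56 + 0 = 94. ✓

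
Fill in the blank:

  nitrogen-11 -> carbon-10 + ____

proton

Conserve mass number: 11 = 10 + A, so A = 1.
Conserve atomic number: 7 = 6 + Z, so Z = 1.
A = 1 and Z = 1 is hydrogen-1 — a proton.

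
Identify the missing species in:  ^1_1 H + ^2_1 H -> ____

Conserve mass number: 1 + 2 = A, so A = 3.
Conserve atomic number: 1 + 1 = Z, so Z = 2.
Z = 2 is helium, so the species is ^3_2 He.

He-3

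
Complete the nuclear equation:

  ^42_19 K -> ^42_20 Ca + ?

beta-minus particle

Conserve mass number: 42 = 42 + A, so A = 0.
Conserve atomic number: 19 = 20 + Z, so Z = -1.
A = 0 and Z = -1 is ^0_-1 e — a beta-minus particle.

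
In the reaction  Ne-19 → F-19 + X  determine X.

positron

Conserve mass number: 19 = 19 + A, so A = 0.
Conserve atomic number: 10 = 9 + Z, so Z = 1.
A = 0 and Z = 1 is e⁺ — a positron.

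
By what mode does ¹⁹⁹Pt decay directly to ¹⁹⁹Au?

beta-minus decay

ΔA = 199 − 199 = 0; ΔZ = 79 − 78 = +1.
A is unchanged and Z rises by 1 — a neutron has become a proton (β⁻ decay).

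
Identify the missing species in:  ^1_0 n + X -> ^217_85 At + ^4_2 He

Conserve mass number: 1 + A = 217 + 4, so A = 220.
Conserve atomic number: 0 + Z = 85 + 2, so Z = 87.
Z = 87 is francium, so the species is ^220_87 Fr.

Fr-220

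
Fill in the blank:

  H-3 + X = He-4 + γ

proton

Conserve mass number: 3 + A = 4 + 0, so A = 1.
Conserve atomic number: 1 + Z = 2 + 0, so Z = 1.
A = 1 and Z = 1 is H-1 — a proton.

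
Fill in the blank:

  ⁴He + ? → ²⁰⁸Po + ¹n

Conserve mass number: 4 + A = 208 + 1, so A = 205.
Conserve atomic number: 2 + Z = 84 + 0, so Z = 82.
Z = 82 is lead, so the species is ²⁰⁵Pb.

Pb-205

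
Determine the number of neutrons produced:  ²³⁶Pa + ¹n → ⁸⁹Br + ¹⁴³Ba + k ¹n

Conserve mass number: 237 = 89 + 143 + k, so k = 237 − 232 = 5.
Check atomic number: 91 = 35 + 56 + 0 = 91. ✓

5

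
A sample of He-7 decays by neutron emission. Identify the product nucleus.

Neutron emission: mass number changes by -1, atomic number by +0.
A: 7 − 1 = 6; Z: 2 = 2.
Z = 2 is helium, so the daughter is He-6.

He-6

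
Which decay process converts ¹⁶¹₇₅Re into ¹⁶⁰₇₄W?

proton emission

ΔA = 160 − 161 = -1; ΔZ = 74 − 75 = -1.
A drops by 1 and Z drops by 1 — a proton was emitted.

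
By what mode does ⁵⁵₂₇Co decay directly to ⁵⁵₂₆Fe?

beta-plus decay or electron capture

ΔA = 55 − 55 = 0; ΔZ = 26 − 27 = -1.
A is unchanged and Z drops by 1 — a proton has become a neutron (β⁺ emission or electron capture).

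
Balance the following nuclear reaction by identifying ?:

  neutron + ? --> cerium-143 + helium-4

Nd-146

Conserve mass number: 1 + A = 143 + 4, so A = 146.
Conserve atomic number: 0 + Z = 58 + 2, so Z = 60.
Z = 60 is neodymium, so the species is neodymium-146.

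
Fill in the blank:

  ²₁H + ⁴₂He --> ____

Conserve mass number: 2 + 4 = A, so A = 6.
Conserve atomic number: 1 + 2 = Z, so Z = 3.
Z = 3 is lithium, so the species is ⁶₃Li.

Li-6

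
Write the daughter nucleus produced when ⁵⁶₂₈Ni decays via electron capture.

Co-56

Electron capture: mass number changes by +0, atomic number by -1.
A: 56 = 56; Z: 28 − 1 = 27.
Z = 27 is cobalt, so the daughter is ⁵⁶₂₇Co.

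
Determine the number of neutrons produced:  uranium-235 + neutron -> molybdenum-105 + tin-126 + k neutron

5

Conserve mass number: 236 = 105 + 126 + k, so k = 236 − 231 = 5.
Check atomic number: 92 = 42 + 50 + 0 = 92. ✓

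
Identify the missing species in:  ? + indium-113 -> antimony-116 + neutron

alpha particle

Conserve mass number: A + 113 = 116 + 1, so A = 4.
Conserve atomic number: Z + 49 = 51 + 0, so Z = 2.
A = 4 and Z = 2 is helium-4 — an alpha particle.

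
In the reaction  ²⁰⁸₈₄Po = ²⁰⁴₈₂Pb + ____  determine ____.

Conserve mass number: 208 = 204 + A, so A = 4.
Conserve atomic number: 84 = 82 + Z, so Z = 2.
A = 4 and Z = 2 is ⁴₂He — an alpha particle.

alpha particle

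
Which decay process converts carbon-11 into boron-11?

beta-plus decay or electron capture

ΔA = 11 − 11 = 0; ΔZ = 5 − 6 = -1.
A is unchanged and Z drops by 1 — a proton has become a neutron (β⁺ emission or electron capture).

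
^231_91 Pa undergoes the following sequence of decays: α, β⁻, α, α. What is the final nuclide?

Start: (A, Z) = (231, 91).
After α: (227, 89).
After β⁻: (227, 90).
After α: (223, 88).
After α: (219, 86).
Z = 86 is radon.

Rn-219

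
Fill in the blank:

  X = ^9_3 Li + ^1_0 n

Li-10

Conserve mass number: A = 9 + 1, so A = 10.
Conserve atomic number: Z = 3 + 0, so Z = 3.
Z = 3 is lithium, so the species is ^10_3 Li.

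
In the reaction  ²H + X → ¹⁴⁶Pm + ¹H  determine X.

Conserve mass number: 2 + A = 146 + 1, so A = 145.
Conserve atomic number: 1 + Z = 61 + 1, so Z = 61.
Z = 61 is promethium, so the species is ¹⁴⁵Pm.

Pm-145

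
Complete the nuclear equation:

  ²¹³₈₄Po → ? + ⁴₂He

Conserve mass number: 213 = A + 4, so A = 209.
Conserve atomic number: 84 = Z + 2, so Z = 82.
Z = 82 is lead, so the species is ²⁰⁹₈₂Pb.

Pb-209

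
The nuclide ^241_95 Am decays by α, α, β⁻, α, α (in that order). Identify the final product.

Start: (A, Z) = (241, 95).
After α: (237, 93).
After α: (233, 91).
After β⁻: (233, 92).
After α: (229, 90).
After α: (225, 88).
Z = 88 is radium.

Ra-225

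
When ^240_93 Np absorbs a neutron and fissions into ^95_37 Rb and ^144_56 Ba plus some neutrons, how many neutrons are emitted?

2

Conserve mass number: 241 = 95 + 144 + k, so k = 241 − 239 = 2.
Check atomic number: 93 = 37 + 56 + 0 = 93. ✓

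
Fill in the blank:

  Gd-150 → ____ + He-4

Sm-146

Conserve mass number: 150 = A + 4, so A = 146.
Conserve atomic number: 64 = Z + 2, so Z = 62.
Z = 62 is samarium, so the species is Sm-146.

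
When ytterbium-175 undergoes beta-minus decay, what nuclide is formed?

Beta-minus decay: mass number changes by +0, atomic number by +1.
A: 175 = 175; Z: 70 + 1 = 71.
Z = 71 is lutetium, so the daughter is lutetium-175.

Lu-175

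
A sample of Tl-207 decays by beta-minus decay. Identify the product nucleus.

Beta-minus decay: mass number changes by +0, atomic number by +1.
A: 207 = 207; Z: 81 + 1 = 82.
Z = 82 is lead, so the daughter is Pb-207.

Pb-207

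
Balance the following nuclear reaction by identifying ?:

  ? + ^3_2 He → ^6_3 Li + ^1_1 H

alpha particle

Conserve mass number: A + 3 = 6 + 1, so A = 4.
Conserve atomic number: Z + 2 = 3 + 1, so Z = 2.
A = 4 and Z = 2 is ^4_2 He — an alpha particle.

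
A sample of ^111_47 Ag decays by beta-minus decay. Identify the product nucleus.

Cd-111

Beta-minus decay: mass number changes by +0, atomic number by +1.
A: 111 = 111; Z: 47 + 1 = 48.
Z = 48 is cadmium, so the daughter is ^111_48 Cd.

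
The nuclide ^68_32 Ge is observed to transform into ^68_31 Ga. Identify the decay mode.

ΔA = 68 − 68 = 0; ΔZ = 31 − 32 = -1.
A is unchanged and Z drops by 1 — a proton has become a neutron (β⁺ emission or electron capture).

beta-plus decay or electron capture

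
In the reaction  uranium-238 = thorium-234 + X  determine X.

alpha particle

Conserve mass number: 238 = 234 + A, so A = 4.
Conserve atomic number: 92 = 90 + Z, so Z = 2.
A = 4 and Z = 2 is helium-4 — an alpha particle.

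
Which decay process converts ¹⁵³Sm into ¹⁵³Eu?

ΔA = 153 − 153 = 0; ΔZ = 63 − 62 = +1.
A is unchanged and Z rises by 1 — a neutron has become a proton (β⁻ decay).

beta-minus decay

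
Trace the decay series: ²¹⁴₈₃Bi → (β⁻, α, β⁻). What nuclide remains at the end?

Bi-210

Start: (A, Z) = (214, 83).
After β⁻: (214, 84).
After α: (210, 82).
After β⁻: (210, 83).
Z = 83 is bismuth.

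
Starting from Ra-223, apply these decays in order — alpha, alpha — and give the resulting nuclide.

Start: (A, Z) = (223, 88).
After α: (219, 86).
After α: (215, 84).
Z = 84 is polonium.

Po-215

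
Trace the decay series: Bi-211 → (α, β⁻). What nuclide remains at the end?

Pb-207

Start: (A, Z) = (211, 83).
After α: (207, 81).
After β⁻: (207, 82).
Z = 82 is lead.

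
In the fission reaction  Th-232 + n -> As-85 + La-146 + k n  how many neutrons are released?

Conserve mass number: 233 = 85 + 146 + k, so k = 233 − 231 = 2.
Check atomic number: 90 = 33 + 57 + 0 = 90. ✓

2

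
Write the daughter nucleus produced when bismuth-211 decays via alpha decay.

Alpha decay: mass number changes by -4, atomic number by -2.
A: 211 − 4 = 207; Z: 83 − 2 = 81.
Z = 81 is thallium, so the daughter is thallium-207.

Tl-207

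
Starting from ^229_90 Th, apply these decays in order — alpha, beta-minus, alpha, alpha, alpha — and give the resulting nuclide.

Bi-213

Start: (A, Z) = (229, 90).
After α: (225, 88).
After β⁻: (225, 89).
After α: (221, 87).
After α: (217, 85).
After α: (213, 83).
Z = 83 is bismuth.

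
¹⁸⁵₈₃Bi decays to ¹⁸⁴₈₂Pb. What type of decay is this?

proton emission

ΔA = 184 − 185 = -1; ΔZ = 82 − 83 = -1.
A drops by 1 and Z drops by 1 — a proton was emitted.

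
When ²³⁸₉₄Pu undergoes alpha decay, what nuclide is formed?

U-234

Alpha decay: mass number changes by -4, atomic number by -2.
A: 238 − 4 = 234; Z: 94 − 2 = 92.
Z = 92 is uranium, so the daughter is ²³⁴₉₂U.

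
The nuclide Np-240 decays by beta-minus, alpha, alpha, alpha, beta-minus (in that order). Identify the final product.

Start: (A, Z) = (240, 93).
After β⁻: (240, 94).
After α: (236, 92).
After α: (232, 90).
After α: (228, 88).
After β⁻: (228, 89).
Z = 89 is actinium.

Ac-228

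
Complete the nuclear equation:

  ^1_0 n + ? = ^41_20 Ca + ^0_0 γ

Ca-40

Conserve mass number: 1 + A = 41 + 0, so A = 40.
Conserve atomic number: 0 + Z = 20 + 0, so Z = 20.
Z = 20 is calcium, so the species is ^40_20 Ca.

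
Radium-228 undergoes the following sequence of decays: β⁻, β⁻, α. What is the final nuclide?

Ra-224

Start: (A, Z) = (228, 88).
After β⁻: (228, 89).
After β⁻: (228, 90).
After α: (224, 88).
Z = 88 is radium.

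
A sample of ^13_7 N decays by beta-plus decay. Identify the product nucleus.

Beta-plus decay: mass number changes by +0, atomic number by -1.
A: 13 = 13; Z: 7 − 1 = 6.
Z = 6 is carbon, so the daughter is ^13_6 C.

C-13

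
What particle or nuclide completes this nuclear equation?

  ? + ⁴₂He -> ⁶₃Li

deuteron

Conserve mass number: A + 4 = 6, so A = 2.
Conserve atomic number: Z + 2 = 3, so Z = 1.
A = 2 and Z = 1 is ²₁H — a deuteron.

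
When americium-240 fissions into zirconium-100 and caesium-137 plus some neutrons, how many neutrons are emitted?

Conserve mass number: 240 = 100 + 137 + k, so k = 240 − 237 = 3.
Check atomic number: 95 = 40 + 55 + 0 = 95. ✓

3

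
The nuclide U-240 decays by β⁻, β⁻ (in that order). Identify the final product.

Start: (A, Z) = (240, 92).
After β⁻: (240, 93).
After β⁻: (240, 94).
Z = 94 is plutonium.

Pu-240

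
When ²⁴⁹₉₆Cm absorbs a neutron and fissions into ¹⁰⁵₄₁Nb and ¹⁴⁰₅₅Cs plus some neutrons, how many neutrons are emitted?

5

Conserve mass number: 250 = 105 + 140 + k, so k = 250 − 245 = 5.
Check atomic number: 96 = 41 + 55 + 0 = 96. ✓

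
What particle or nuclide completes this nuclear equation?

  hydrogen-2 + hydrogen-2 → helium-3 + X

neutron

Conserve mass number: 2 + 2 = 3 + A, so A = 1.
Conserve atomic number: 1 + 1 = 2 + Z, so Z = 0.
A = 1 and Z = 0 is neutron — a neutron.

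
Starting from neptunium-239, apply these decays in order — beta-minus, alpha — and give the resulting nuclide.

U-235

Start: (A, Z) = (239, 93).
After β⁻: (239, 94).
After α: (235, 92).
Z = 92 is uranium.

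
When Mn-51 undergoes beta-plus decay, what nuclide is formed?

Cr-51

Beta-plus decay: mass number changes by +0, atomic number by -1.
A: 51 = 51; Z: 25 − 1 = 24.
Z = 24 is chromium, so the daughter is Cr-51.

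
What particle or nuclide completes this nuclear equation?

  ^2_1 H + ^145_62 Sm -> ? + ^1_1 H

Sm-146

Conserve mass number: 2 + 145 = A + 1, so A = 146.
Conserve atomic number: 1 + 62 = Z + 1, so Z = 62.
Z = 62 is samarium, so the species is ^146_62 Sm.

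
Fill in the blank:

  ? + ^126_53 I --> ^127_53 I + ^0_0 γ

neutron

Conserve mass number: A + 126 = 127 + 0, so A = 1.
Conserve atomic number: Z + 53 = 53 + 0, so Z = 0.
A = 1 and Z = 0 is ^1_0 n — a neutron.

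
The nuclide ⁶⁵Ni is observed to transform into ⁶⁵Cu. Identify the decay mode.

beta-minus decay

ΔA = 65 − 65 = 0; ΔZ = 29 − 28 = +1.
A is unchanged and Z rises by 1 — a neutron has become a proton (β⁻ decay).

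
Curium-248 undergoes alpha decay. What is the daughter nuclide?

Pu-244

Alpha decay: mass number changes by -4, atomic number by -2.
A: 248 − 4 = 244; Z: 96 − 2 = 94.
Z = 94 is plutonium, so the daughter is plutonium-244.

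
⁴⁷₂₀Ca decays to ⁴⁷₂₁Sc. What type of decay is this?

beta-minus decay

ΔA = 47 − 47 = 0; ΔZ = 21 − 20 = +1.
A is unchanged and Z rises by 1 — a neutron has become a proton (β⁻ decay).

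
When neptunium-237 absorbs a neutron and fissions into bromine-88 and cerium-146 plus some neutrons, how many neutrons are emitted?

Conserve mass number: 238 = 88 + 146 + k, so k = 238 − 234 = 4.
Check atomic number: 93 = 35 + 58 + 0 = 93. ✓

4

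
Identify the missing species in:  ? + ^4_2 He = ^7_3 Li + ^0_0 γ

triton

Conserve mass number: A + 4 = 7 + 0, so A = 3.
Conserve atomic number: Z + 2 = 3 + 0, so Z = 1.
A = 3 and Z = 1 is ^3_1 H — a triton.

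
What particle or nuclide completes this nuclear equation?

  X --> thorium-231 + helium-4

Conserve mass number: A = 231 + 4, so A = 235.
Conserve atomic number: Z = 90 + 2, so Z = 92.
Z = 92 is uranium, so the species is uranium-235.

U-235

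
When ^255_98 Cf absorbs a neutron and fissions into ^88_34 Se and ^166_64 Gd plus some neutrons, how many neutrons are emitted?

2

Conserve mass number: 256 = 88 + 166 + k, so k = 256 − 254 = 2.
Check atomic number: 98 = 34 + 64 + 0 = 98. ✓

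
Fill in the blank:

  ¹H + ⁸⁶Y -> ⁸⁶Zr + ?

Conserve mass number: 1 + 86 = 86 + A, so A = 1.
Conserve atomic number: 1 + 39 = 40 + Z, so Z = 0.
A = 1 and Z = 0 is ¹n — a neutron.

neutron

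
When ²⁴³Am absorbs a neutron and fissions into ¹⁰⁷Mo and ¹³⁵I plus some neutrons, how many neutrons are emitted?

2

Conserve mass number: 244 = 107 + 135 + k, so k = 244 − 242 = 2.
Check atomic number: 95 = 42 + 53 + 0 = 95. ✓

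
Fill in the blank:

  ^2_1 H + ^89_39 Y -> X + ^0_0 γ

Zr-91

Conserve mass number: 2 + 89 = A + 0, so A = 91.
Conserve atomic number: 1 + 39 = Z + 0, so Z = 40.
Z = 40 is zirconium, so the species is ^91_40 Zr.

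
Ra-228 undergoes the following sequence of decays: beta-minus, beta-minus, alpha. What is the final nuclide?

Start: (A, Z) = (228, 88).
After β⁻: (228, 89).
After β⁻: (228, 90).
After α: (224, 88).
Z = 88 is radium.

Ra-224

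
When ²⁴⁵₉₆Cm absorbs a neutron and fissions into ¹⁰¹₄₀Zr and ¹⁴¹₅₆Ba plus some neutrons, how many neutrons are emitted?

Conserve mass number: 246 = 101 + 141 + k, so k = 246 − 242 = 4.
Check atomic number: 96 = 40 + 56 + 0 = 96. ✓

4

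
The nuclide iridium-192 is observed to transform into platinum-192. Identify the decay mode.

ΔA = 192 − 192 = 0; ΔZ = 78 − 77 = +1.
A is unchanged and Z rises by 1 — a neutron has become a proton (β⁻ decay).

beta-minus decay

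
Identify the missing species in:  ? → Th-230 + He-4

U-234

Conserve mass number: A = 230 + 4, so A = 234.
Conserve atomic number: Z = 90 + 2, so Z = 92.
Z = 92 is uranium, so the species is U-234.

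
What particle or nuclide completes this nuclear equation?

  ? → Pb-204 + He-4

Po-208

Conserve mass number: A = 204 + 4, so A = 208.
Conserve atomic number: Z = 82 + 2, so Z = 84.
Z = 84 is polonium, so the species is Po-208.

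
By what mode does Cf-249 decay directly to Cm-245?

ΔA = 245 − 249 = -4; ΔZ = 96 − 98 = -2.
A drops by 4 and Z drops by 2 — the signature of alpha emission.

alpha decay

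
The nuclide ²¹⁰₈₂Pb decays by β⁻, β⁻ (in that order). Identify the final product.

Start: (A, Z) = (210, 82).
After β⁻: (210, 83).
After β⁻: (210, 84).
Z = 84 is polonium.

Po-210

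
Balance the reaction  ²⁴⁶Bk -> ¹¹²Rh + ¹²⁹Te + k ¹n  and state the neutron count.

Conserve mass number: 246 = 112 + 129 + k, so k = 246 − 241 = 5.
Check atomic number: 97 = 45 + 52 + 0 = 97. ✓

5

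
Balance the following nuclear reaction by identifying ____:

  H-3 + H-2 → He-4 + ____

Conserve mass number: 3 + 2 = 4 + A, so A = 1.
Conserve atomic number: 1 + 1 = 2 + Z, so Z = 0.
A = 1 and Z = 0 is n — a neutron.

neutron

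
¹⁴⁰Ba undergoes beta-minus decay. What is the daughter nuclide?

La-140

Beta-minus decay: mass number changes by +0, atomic number by +1.
A: 140 = 140; Z: 56 + 1 = 57.
Z = 57 is lanthanum, so the daughter is ¹⁴⁰La.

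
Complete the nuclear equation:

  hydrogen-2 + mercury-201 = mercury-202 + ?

Conserve mass number: 2 + 201 = 202 + A, so A = 1.
Conserve atomic number: 1 + 80 = 80 + Z, so Z = 1.
A = 1 and Z = 1 is hydrogen-1 — a proton.

proton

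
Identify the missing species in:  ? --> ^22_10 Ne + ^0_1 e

Conserve mass number: A = 22 + 0, so A = 22.
Conserve atomic number: Z = 10 + 1, so Z = 11.
Z = 11 is sodium, so the species is ^22_11 Na.

Na-22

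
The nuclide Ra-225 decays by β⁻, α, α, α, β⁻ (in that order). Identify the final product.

Po-213

Start: (A, Z) = (225, 88).
After β⁻: (225, 89).
After α: (221, 87).
After α: (217, 85).
After α: (213, 83).
After β⁻: (213, 84).
Z = 84 is polonium.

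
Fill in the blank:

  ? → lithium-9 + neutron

Li-10

Conserve mass number: A = 9 + 1, so A = 10.
Conserve atomic number: Z = 3 + 0, so Z = 3.
Z = 3 is lithium, so the species is lithium-10.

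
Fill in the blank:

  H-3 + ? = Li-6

He-3

Conserve mass number: 3 + A = 6, so A = 3.
Conserve atomic number: 1 + Z = 3, so Z = 2.
Z = 2 is helium, so the species is He-3.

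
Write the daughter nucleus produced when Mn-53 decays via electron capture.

Cr-53

Electron capture: mass number changes by +0, atomic number by -1.
A: 53 = 53; Z: 25 − 1 = 24.
Z = 24 is chromium, so the daughter is Cr-53.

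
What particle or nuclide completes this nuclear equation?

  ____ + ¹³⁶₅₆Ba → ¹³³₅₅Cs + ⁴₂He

proton

Conserve mass number: A + 136 = 133 + 4, so A = 1.
Conserve atomic number: Z + 56 = 55 + 2, so Z = 1.
A = 1 and Z = 1 is ¹₁H — a proton.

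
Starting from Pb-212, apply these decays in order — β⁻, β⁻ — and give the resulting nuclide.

Po-212

Start: (A, Z) = (212, 82).
After β⁻: (212, 83).
After β⁻: (212, 84).
Z = 84 is polonium.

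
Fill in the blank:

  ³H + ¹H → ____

Conserve mass number: 3 + 1 = A, so A = 4.
Conserve atomic number: 1 + 1 = Z, so Z = 2.
A = 4 and Z = 2 is ⁴He — an alpha particle.

He-4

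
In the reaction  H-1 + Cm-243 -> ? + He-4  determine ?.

Conserve mass number: 1 + 243 = A + 4, so A = 240.
Conserve atomic number: 1 + 96 = Z + 2, so Z = 95.
Z = 95 is americium, so the species is Am-240.

Am-240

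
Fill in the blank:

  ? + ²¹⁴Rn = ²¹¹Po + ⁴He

Conserve mass number: A + 214 = 211 + 4, so A = 1.
Conserve atomic number: Z + 86 = 84 + 2, so Z = 0.
A = 1 and Z = 0 is ¹n — a neutron.

neutron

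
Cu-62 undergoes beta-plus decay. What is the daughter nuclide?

Ni-62

Beta-plus decay: mass number changes by +0, atomic number by -1.
A: 62 = 62; Z: 29 − 1 = 28.
Z = 28 is nickel, so the daughter is Ni-62.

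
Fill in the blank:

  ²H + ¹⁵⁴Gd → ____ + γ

Conserve mass number: 2 + 154 = A + 0, so A = 156.
Conserve atomic number: 1 + 64 = Z + 0, so Z = 65.
Z = 65 is terbium, so the species is ¹⁵⁶Tb.

Tb-156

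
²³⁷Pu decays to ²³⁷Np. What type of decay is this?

beta-plus decay or electron capture

ΔA = 237 − 237 = 0; ΔZ = 93 − 94 = -1.
A is unchanged and Z drops by 1 — a proton has become a neutron (β⁺ emission or electron capture).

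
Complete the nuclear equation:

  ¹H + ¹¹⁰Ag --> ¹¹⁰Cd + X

Conserve mass number: 1 + 110 = 110 + A, so A = 1.
Conserve atomic number: 1 + 47 = 48 + Z, so Z = 0.
A = 1 and Z = 0 is ¹n — a neutron.

neutron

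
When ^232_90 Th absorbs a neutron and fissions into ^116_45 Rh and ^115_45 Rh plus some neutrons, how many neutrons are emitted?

Conserve mass number: 233 = 116 + 115 + k, so k = 233 − 231 = 2.
Check atomic number: 90 = 45 + 45 + 0 = 90. ✓

2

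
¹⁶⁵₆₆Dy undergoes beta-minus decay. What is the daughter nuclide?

Ho-165

Beta-minus decay: mass number changes by +0, atomic number by +1.
A: 165 = 165; Z: 66 + 1 = 67.
Z = 67 is holmium, so the daughter is ¹⁶⁵₆₇Ho.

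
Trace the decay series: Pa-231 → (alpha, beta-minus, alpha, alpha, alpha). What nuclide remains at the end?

Po-215

Start: (A, Z) = (231, 91).
After α: (227, 89).
After β⁻: (227, 90).
After α: (223, 88).
After α: (219, 86).
After α: (215, 84).
Z = 84 is polonium.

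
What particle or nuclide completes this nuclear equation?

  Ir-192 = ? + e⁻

Conserve mass number: 192 = A + 0, so A = 192.
Conserve atomic number: 77 = Z − 1, so Z = 78.
Z = 78 is platinum, so the species is Pt-192.

Pt-192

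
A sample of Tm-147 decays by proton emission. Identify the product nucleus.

Proton emission: mass number changes by -1, atomic number by -1.
A: 147 − 1 = 146; Z: 69 − 1 = 68.
Z = 68 is erbium, so the daughter is Er-146.

Er-146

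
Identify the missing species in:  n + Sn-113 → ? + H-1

In-113

Conserve mass number: 1 + 113 = A + 1, so A = 113.
Conserve atomic number: 0 + 50 = Z + 1, so Z = 49.
Z = 49 is indium, so the species is In-113.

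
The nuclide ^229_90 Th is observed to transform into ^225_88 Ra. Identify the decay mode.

alpha decay

ΔA = 225 − 229 = -4; ΔZ = 88 − 90 = -2.
A drops by 4 and Z drops by 2 — the signature of alpha emission.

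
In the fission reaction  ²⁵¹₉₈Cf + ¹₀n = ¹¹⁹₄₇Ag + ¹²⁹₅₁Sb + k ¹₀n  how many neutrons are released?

Conserve mass number: 252 = 119 + 129 + k, so k = 252 − 248 = 4.
Check atomic number: 98 = 47 + 51 + 0 = 98. ✓

4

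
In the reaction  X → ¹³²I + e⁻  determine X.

Conserve mass number: A = 132 + 0, so A = 132.
Conserve atomic number: Z = 53 − 1, so Z = 52.
Z = 52 is tellurium, so the species is ¹³²Te.

Te-132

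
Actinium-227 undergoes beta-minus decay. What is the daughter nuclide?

Beta-minus decay: mass number changes by +0, atomic number by +1.
A: 227 = 227; Z: 89 + 1 = 90.
Z = 90 is thorium, so the daughter is thorium-227.

Th-227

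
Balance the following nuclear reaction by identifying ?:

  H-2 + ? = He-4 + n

triton

Conserve mass number: 2 + A = 4 + 1, so A = 3.
Conserve atomic number: 1 + Z = 2 + 0, so Z = 1.
A = 3 and Z = 1 is H-3 — a triton.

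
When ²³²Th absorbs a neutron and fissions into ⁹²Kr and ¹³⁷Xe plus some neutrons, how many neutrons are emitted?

Conserve mass number: 233 = 92 + 137 + k, so k = 233 − 229 = 4.
Check atomic number: 90 = 36 + 54 + 0 = 90. ✓

4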